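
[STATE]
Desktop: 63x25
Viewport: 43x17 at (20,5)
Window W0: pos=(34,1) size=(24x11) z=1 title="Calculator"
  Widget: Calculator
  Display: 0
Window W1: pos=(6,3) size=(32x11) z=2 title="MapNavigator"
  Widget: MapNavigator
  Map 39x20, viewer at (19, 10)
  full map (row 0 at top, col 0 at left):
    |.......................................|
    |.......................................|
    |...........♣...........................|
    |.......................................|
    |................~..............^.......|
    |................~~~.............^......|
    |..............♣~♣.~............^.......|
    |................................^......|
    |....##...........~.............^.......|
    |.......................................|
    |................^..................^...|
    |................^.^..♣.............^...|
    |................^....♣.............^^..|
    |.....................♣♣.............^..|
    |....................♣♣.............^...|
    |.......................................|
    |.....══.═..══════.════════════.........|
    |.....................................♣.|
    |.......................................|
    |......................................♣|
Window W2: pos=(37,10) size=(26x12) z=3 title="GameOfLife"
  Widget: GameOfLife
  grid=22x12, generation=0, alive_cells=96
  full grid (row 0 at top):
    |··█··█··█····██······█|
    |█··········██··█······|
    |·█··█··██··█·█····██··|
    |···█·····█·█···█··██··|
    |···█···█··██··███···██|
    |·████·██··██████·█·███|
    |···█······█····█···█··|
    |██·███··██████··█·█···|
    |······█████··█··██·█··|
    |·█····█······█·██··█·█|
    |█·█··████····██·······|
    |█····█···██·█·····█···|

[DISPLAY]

─────────────────┨─┬───┬───┬───┐     ┃     
...............^.┃ │ 8 │ 9 │ ÷ │     ┃     
~.............^..┃─┼───┼───┼───┤     ┃     
.................┃ │ 5 │ 6 │ × │     ┃     
..@..............┃─┼───┼───┼───┤     ┃     
.^..♣............┏━━━━━━━━━━━━━━━━━━━━━━━━┓
....♣............┃ GameOfLife             ┃
....♣♣...........┠────────────────────────┨
━━━━━━━━━━━━━━━━━┃Gen: 0                  ┃
                 ┃·█··█··██··█·█····██··  ┃
                 ┃···█·····█·█···█··██··  ┃
                 ┃···█···█··██··███···██  ┃
                 ┃·████·██··██████·█·███  ┃
                 ┃···█······█····█···█··  ┃
                 ┃██·███··██████··█·█···  ┃
                 ┃······█████··█··██·█··  ┃
                 ┗━━━━━━━━━━━━━━━━━━━━━━━━┛


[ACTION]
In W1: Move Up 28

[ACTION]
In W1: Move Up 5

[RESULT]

─────────────────┨─┬───┬───┬───┐     ┃     
                 ┃ │ 8 │ 9 │ ÷ │     ┃     
                 ┃─┼───┼───┼───┤     ┃     
                 ┃ │ 5 │ 6 │ × │     ┃     
..@..............┃─┼───┼───┼───┤     ┃     
.................┏━━━━━━━━━━━━━━━━━━━━━━━━┓
.................┃ GameOfLife             ┃
.................┠────────────────────────┨
━━━━━━━━━━━━━━━━━┃Gen: 0                  ┃
                 ┃·█··█··██··█·█····██··  ┃
                 ┃···█·····█·█···█··██··  ┃
                 ┃···█···█··██··███···██  ┃
                 ┃·████·██··██████·█·███  ┃
                 ┃···█······█····█···█··  ┃
                 ┃██·███··██████··█·█···  ┃
                 ┃······█████··█··██·█··  ┃
                 ┗━━━━━━━━━━━━━━━━━━━━━━━━┛


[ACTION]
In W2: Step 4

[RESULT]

─────────────────┨─┬───┬───┬───┐     ┃     
                 ┃ │ 8 │ 9 │ ÷ │     ┃     
                 ┃─┼───┼───┼───┤     ┃     
                 ┃ │ 5 │ 6 │ × │     ┃     
..@..............┃─┼───┼───┼───┤     ┃     
.................┏━━━━━━━━━━━━━━━━━━━━━━━━┓
.................┃ GameOfLife             ┃
.................┠────────────────────────┨
━━━━━━━━━━━━━━━━━┃Gen: 4                  ┃
                 ┃··█·█··█······█···█···  ┃
                 ┃··█·█··█····███·····█·  ┃
                 ┃···█···█···█···█···██·  ┃
                 ┃········█·█···█··█·██·  ┃
                 ┃··············█··██···  ┃
                 ┃····██·······█··█·█···  ┃
                 ┃····█·█·······█····█··  ┃
                 ┗━━━━━━━━━━━━━━━━━━━━━━━━┛


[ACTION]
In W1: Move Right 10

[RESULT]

─────────────────┨─┬───┬───┬───┐     ┃     
                 ┃ │ 8 │ 9 │ ÷ │     ┃     
                 ┃─┼───┼───┼───┤     ┃     
                 ┃ │ 5 │ 6 │ × │     ┃     
..@.........     ┃─┼───┼───┼───┤     ┃     
............     ┏━━━━━━━━━━━━━━━━━━━━━━━━┓
............     ┃ GameOfLife             ┃
............     ┠────────────────────────┨
━━━━━━━━━━━━━━━━━┃Gen: 4                  ┃
                 ┃··█·█··█······█···█···  ┃
                 ┃··█·█··█····███·····█·  ┃
                 ┃···█···█···█···█···██·  ┃
                 ┃········█·█···█··█·██·  ┃
                 ┃··············█··██···  ┃
                 ┃····██·······█··█·█···  ┃
                 ┃····█·█·······█····█··  ┃
                 ┗━━━━━━━━━━━━━━━━━━━━━━━━┛


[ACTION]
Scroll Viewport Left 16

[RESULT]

  ┠──────────────────────────────┨─┬───┬───
  ┃                              ┃ │ 8 │ 9 
  ┃                              ┃─┼───┼───
  ┃                              ┃ │ 5 │ 6 
  ┃...............@.........     ┃─┼───┼───
  ┃.........................     ┏━━━━━━━━━
  ┃.........................     ┃ GameOfLi
  ┃.........................     ┠─────────
  ┗━━━━━━━━━━━━━━━━━━━━━━━━━━━━━━┃Gen: 4   
                                 ┃··█·█··█·
                                 ┃··█·█··█·
                                 ┃···█···█·
                                 ┃········█
                                 ┃·········
                                 ┃····██···
                                 ┃····█·█··
                                 ┗━━━━━━━━━


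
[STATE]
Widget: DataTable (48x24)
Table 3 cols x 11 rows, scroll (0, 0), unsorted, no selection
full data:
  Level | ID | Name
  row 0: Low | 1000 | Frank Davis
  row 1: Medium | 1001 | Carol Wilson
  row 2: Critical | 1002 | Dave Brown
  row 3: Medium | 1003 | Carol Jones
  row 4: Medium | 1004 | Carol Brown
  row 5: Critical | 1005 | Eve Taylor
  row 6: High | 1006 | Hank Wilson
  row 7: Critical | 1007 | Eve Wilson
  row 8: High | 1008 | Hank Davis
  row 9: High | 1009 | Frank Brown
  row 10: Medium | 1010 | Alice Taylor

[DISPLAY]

Level   │ID  │Name                              
────────┼────┼────────────                      
Low     │1000│Frank Davis                       
Medium  │1001│Carol Wilson                      
Critical│1002│Dave Brown                        
Medium  │1003│Carol Jones                       
Medium  │1004│Carol Brown                       
Critical│1005│Eve Taylor                        
High    │1006│Hank Wilson                       
Critical│1007│Eve Wilson                        
High    │1008│Hank Davis                        
High    │1009│Frank Brown                       
Medium  │1010│Alice Taylor                      
                                                
                                                
                                                
                                                
                                                
                                                
                                                
                                                
                                                
                                                
                                                


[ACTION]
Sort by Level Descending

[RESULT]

Level  ▼│ID  │Name                              
────────┼────┼────────────                      
Medium  │1001│Carol Wilson                      
Medium  │1003│Carol Jones                       
Medium  │1004│Carol Brown                       
Medium  │1010│Alice Taylor                      
Low     │1000│Frank Davis                       
High    │1006│Hank Wilson                       
High    │1008│Hank Davis                        
High    │1009│Frank Brown                       
Critical│1002│Dave Brown                        
Critical│1005│Eve Taylor                        
Critical│1007│Eve Wilson                        
                                                
                                                
                                                
                                                
                                                
                                                
                                                
                                                
                                                
                                                
                                                


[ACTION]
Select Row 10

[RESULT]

Level  ▼│ID  │Name                              
────────┼────┼────────────                      
Medium  │1001│Carol Wilson                      
Medium  │1003│Carol Jones                       
Medium  │1004│Carol Brown                       
Medium  │1010│Alice Taylor                      
Low     │1000│Frank Davis                       
High    │1006│Hank Wilson                       
High    │1008│Hank Davis                        
High    │1009│Frank Brown                       
Critical│1002│Dave Brown                        
Critical│1005│Eve Taylor                        
>ritical│1007│Eve Wilson                        
                                                
                                                
                                                
                                                
                                                
                                                
                                                
                                                
                                                
                                                
                                                


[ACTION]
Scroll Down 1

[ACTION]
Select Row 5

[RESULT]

Level  ▼│ID  │Name                              
────────┼────┼────────────                      
Medium  │1001│Carol Wilson                      
Medium  │1003│Carol Jones                       
Medium  │1004│Carol Brown                       
Medium  │1010│Alice Taylor                      
Low     │1000│Frank Davis                       
>igh    │1006│Hank Wilson                       
High    │1008│Hank Davis                        
High    │1009│Frank Brown                       
Critical│1002│Dave Brown                        
Critical│1005│Eve Taylor                        
Critical│1007│Eve Wilson                        
                                                
                                                
                                                
                                                
                                                
                                                
                                                
                                                
                                                
                                                
                                                


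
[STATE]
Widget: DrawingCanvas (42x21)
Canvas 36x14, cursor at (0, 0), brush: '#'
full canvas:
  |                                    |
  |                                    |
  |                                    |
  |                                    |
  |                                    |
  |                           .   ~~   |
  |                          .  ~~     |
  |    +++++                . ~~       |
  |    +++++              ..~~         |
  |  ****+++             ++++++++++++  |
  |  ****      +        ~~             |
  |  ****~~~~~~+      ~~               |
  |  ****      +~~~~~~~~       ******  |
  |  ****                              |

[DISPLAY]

+                                         
                                          
                                          
                                          
                                          
                           .   ~~         
                          .  ~~           
    +++++                . ~~             
    +++++              ..~~               
  ****+++             ++++++++++++        
  ****      +        ~~                   
  ****~~~~~~+      ~~                     
  ****      +~~~~~~~~       ******        
  ****                                    
                                          
                                          
                                          
                                          
                                          
                                          
                                          


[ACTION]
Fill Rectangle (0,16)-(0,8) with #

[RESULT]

+       #########                         
                                          
                                          
                                          
                                          
                           .   ~~         
                          .  ~~           
    +++++                . ~~             
    +++++              ..~~               
  ****+++             ++++++++++++        
  ****      +        ~~                   
  ****~~~~~~+      ~~                     
  ****      +~~~~~~~~       ******        
  ****                                    
                                          
                                          
                                          
                                          
                                          
                                          
                                          


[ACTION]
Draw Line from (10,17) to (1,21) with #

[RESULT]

+       #########                         
                     #                    
                     #                    
                    #                     
                    #                     
                   #       .   ~~         
                   #      .  ~~           
    +++++         #      . ~~             
    +++++         #    ..~~               
  ****+++        #    ++++++++++++        
  ****      +    #   ~~                   
  ****~~~~~~+      ~~                     
  ****      +~~~~~~~~       ******        
  ****                                    
                                          
                                          
                                          
                                          
                                          
                                          
                                          


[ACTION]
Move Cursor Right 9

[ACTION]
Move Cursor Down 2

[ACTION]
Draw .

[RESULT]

        #########                         
                     #                    
         .           #                    
                    #                     
                    #                     
                   #       .   ~~         
                   #      .  ~~           
    +++++         #      . ~~             
    +++++         #    ..~~               
  ****+++        #    ++++++++++++        
  ****      +    #   ~~                   
  ****~~~~~~+      ~~                     
  ****      +~~~~~~~~       ******        
  ****                                    
                                          
                                          
                                          
                                          
                                          
                                          
                                          


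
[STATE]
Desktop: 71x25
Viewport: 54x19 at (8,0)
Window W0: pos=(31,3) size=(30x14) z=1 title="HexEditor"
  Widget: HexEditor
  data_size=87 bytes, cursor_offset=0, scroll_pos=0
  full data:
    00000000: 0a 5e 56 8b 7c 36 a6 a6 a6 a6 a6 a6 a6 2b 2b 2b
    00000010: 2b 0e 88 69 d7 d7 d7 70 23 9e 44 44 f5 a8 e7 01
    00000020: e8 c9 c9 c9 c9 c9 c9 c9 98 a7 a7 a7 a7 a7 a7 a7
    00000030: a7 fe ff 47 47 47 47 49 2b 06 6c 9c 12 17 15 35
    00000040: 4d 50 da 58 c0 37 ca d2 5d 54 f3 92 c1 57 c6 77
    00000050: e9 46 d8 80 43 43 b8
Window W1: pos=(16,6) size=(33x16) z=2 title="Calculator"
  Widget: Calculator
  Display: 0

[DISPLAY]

                                                      
                                                      
                                                      
                       ┏━━━━━━━━━━━━━━━━━━━━━━━━━━━━┓ 
                       ┃ HexEditor                  ┃ 
                       ┠────────────────────────────┨ 
        ┏━━━━━━━━━━━━━━━━━━━━━━━━━━━━━━━┓6 8b 7c 36 ┃ 
        ┃ Calculator                    ┃8 69 d7 d7 ┃ 
        ┠───────────────────────────────┨9 c9 c9 c9 ┃ 
        ┃                              0┃f 47 47 47 ┃ 
        ┃┌───┬───┬───┬───┐              ┃a 58 c0 37 ┃ 
        ┃│ 7 │ 8 │ 9 │ ÷ │              ┃8 80 43 43 ┃ 
        ┃├───┼───┼───┼───┤              ┃           ┃ 
        ┃│ 4 │ 5 │ 6 │ × │              ┃           ┃ 
        ┃├───┼───┼───┼───┤              ┃           ┃ 
        ┃│ 1 │ 2 │ 3 │ - │              ┃           ┃ 
        ┃├───┼───┼───┼───┤              ┃━━━━━━━━━━━┛ 
        ┃│ 0 │ . │ = │ + │              ┃             
        ┃├───┼───┼───┼───┤              ┃             


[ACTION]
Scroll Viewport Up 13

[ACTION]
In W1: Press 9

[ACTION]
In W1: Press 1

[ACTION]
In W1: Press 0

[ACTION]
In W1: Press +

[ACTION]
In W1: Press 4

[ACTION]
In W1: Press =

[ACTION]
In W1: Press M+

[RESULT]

                                                      
                                                      
                                                      
                       ┏━━━━━━━━━━━━━━━━━━━━━━━━━━━━┓ 
                       ┃ HexEditor                  ┃ 
                       ┠────────────────────────────┨ 
        ┏━━━━━━━━━━━━━━━━━━━━━━━━━━━━━━━┓6 8b 7c 36 ┃ 
        ┃ Calculator                    ┃8 69 d7 d7 ┃ 
        ┠───────────────────────────────┨9 c9 c9 c9 ┃ 
        ┃                            914┃f 47 47 47 ┃ 
        ┃┌───┬───┬───┬───┐              ┃a 58 c0 37 ┃ 
        ┃│ 7 │ 8 │ 9 │ ÷ │              ┃8 80 43 43 ┃ 
        ┃├───┼───┼───┼───┤              ┃           ┃ 
        ┃│ 4 │ 5 │ 6 │ × │              ┃           ┃ 
        ┃├───┼───┼───┼───┤              ┃           ┃ 
        ┃│ 1 │ 2 │ 3 │ - │              ┃           ┃ 
        ┃├───┼───┼───┼───┤              ┃━━━━━━━━━━━┛ 
        ┃│ 0 │ . │ = │ + │              ┃             
        ┃├───┼───┼───┼───┤              ┃             


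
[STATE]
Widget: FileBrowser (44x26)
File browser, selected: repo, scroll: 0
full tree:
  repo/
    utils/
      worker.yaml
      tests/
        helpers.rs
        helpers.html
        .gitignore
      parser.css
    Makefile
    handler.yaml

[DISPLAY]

> [-] repo/                                 
    [+] utils/                              
    Makefile                                
    handler.yaml                            
                                            
                                            
                                            
                                            
                                            
                                            
                                            
                                            
                                            
                                            
                                            
                                            
                                            
                                            
                                            
                                            
                                            
                                            
                                            
                                            
                                            
                                            


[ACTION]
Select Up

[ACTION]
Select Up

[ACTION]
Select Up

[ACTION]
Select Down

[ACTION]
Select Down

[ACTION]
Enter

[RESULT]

  [-] repo/                                 
    [+] utils/                              
  > Makefile                                
    handler.yaml                            
                                            
                                            
                                            
                                            
                                            
                                            
                                            
                                            
                                            
                                            
                                            
                                            
                                            
                                            
                                            
                                            
                                            
                                            
                                            
                                            
                                            
                                            


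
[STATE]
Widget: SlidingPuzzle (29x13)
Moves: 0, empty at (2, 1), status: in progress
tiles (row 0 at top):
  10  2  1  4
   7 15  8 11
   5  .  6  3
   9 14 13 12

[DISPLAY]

┌────┬────┬────┬────┐        
│ 10 │  2 │  1 │  4 │        
├────┼────┼────┼────┤        
│  7 │ 15 │  8 │ 11 │        
├────┼────┼────┼────┤        
│  5 │    │  6 │  3 │        
├────┼────┼────┼────┤        
│  9 │ 14 │ 13 │ 12 │        
└────┴────┴────┴────┘        
Moves: 0                     
                             
                             
                             


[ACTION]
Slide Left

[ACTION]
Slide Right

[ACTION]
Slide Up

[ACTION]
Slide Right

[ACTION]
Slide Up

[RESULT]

┌────┬────┬────┬────┐        
│ 10 │  2 │  1 │  4 │        
├────┼────┼────┼────┤        
│  7 │ 15 │  8 │ 11 │        
├────┼────┼────┼────┤        
│  5 │ 14 │  6 │  3 │        
├────┼────┼────┼────┤        
│    │  9 │ 13 │ 12 │        
└────┴────┴────┴────┘        
Moves: 4                     
                             
                             
                             


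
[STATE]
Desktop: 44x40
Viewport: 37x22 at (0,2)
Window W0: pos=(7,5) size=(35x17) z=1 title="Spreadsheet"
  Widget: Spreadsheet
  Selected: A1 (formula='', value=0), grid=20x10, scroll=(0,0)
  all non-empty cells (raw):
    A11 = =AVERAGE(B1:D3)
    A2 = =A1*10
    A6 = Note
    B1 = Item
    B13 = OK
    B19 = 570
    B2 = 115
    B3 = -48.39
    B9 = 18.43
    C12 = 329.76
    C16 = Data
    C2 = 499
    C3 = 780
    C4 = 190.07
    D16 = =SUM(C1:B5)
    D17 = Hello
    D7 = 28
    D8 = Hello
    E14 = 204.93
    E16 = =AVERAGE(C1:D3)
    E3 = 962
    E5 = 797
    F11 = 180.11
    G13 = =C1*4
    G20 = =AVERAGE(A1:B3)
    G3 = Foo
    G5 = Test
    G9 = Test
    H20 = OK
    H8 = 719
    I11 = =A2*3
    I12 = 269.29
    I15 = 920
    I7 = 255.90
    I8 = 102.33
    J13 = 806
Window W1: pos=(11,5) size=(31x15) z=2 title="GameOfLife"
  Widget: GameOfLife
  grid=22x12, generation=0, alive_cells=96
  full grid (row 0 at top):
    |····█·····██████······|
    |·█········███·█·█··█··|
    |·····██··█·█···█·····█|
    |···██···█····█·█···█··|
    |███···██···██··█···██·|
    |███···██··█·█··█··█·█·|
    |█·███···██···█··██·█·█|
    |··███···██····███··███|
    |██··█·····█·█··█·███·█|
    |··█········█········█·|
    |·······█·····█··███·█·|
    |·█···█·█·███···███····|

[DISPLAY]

                                     
                                     
                                     
       ┏━━━┏━━━━━━━━━━━━━━━━━━━━━━━━━
       ┃ Sp┃ GameOfLife              
       ┠───┠─────────────────────────
       ┃A1:┃Gen: 0                   
       ┃   ┃·█········███·█·█··█··   
       ┃---┃·····██··█·█···█·····█   
       ┃  1┃···██···█····█·█···█··   
       ┃  2┃███···██···██··█···██·   
       ┃  3┃███···██··█·█··█··█·█·   
       ┃  4┃█·███···██···█··██·█·█   
       ┃  5┃··███···██····███··███   
       ┃  6┃██··█·····█·█··█·███·█   
       ┃  7┃··█········█········█·   
       ┃  8┃·······█·····█··███·█·   
       ┃  9┗━━━━━━━━━━━━━━━━━━━━━━━━━
       ┃ 10        0       0       0 
       ┗━━━━━━━━━━━━━━━━━━━━━━━━━━━━━
                                     
                                     


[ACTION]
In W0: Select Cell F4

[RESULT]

                                     
                                     
                                     
       ┏━━━┏━━━━━━━━━━━━━━━━━━━━━━━━━
       ┃ Sp┃ GameOfLife              
       ┠───┠─────────────────────────
       ┃F4:┃Gen: 0                   
       ┃   ┃·█········███·█·█··█··   
       ┃---┃·····██··█·█···█·····█   
       ┃  1┃···██···█····█·█···█··   
       ┃  2┃███···██···██··█···██·   
       ┃  3┃███···██··█·█··█··█·█·   
       ┃  4┃█·███···██···█··██·█·█   
       ┃  5┃··███···██····███··███   
       ┃  6┃██··█·····█·█··█·███·█   
       ┃  7┃··█········█········█·   
       ┃  8┃·······█·····█··███·█·   
       ┃  9┗━━━━━━━━━━━━━━━━━━━━━━━━━
       ┃ 10        0       0       0 
       ┗━━━━━━━━━━━━━━━━━━━━━━━━━━━━━
                                     
                                     


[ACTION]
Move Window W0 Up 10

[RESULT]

       ┠─────────────────────────────
       ┃F4:                          
       ┃       A       B       C     
       ┃---┏━━━━━━━━━━━━━━━━━━━━━━━━━
       ┃  1┃ GameOfLife              
       ┃  2┠─────────────────────────
       ┃  3┃Gen: 0                   
       ┃  4┃·█········███·█·█··█··   
       ┃  5┃·····██··█·█···█·····█   
       ┃  6┃···██···█····█·█···█··   
       ┃  7┃███···██···██··█···██·   
       ┃  8┃███···██··█·█··█··█·█·   
       ┃  9┃█·███···██···█··██·█·█   
       ┃ 10┃··███···██····███··███   
       ┗━━━┃██··█·····█·█··█·███·█   
           ┃··█········█········█·   
           ┃·······█·····█··███·█·   
           ┗━━━━━━━━━━━━━━━━━━━━━━━━━
                                     
                                     
                                     
                                     


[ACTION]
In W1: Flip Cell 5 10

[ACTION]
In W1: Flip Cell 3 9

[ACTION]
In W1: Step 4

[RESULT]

       ┠─────────────────────────────
       ┃F4:                          
       ┃       A       B       C     
       ┃---┏━━━━━━━━━━━━━━━━━━━━━━━━━
       ┃  1┃ GameOfLife              
       ┃  2┠─────────────────────────
       ┃  3┃Gen: 4                   
       ┃  4┃····██················   
       ┃  5┃···█··█····████····█··   
       ┃  6┃·█·████··██·······██··   
       ┃  7┃···█·█··██·█·█····█···   
       ┃  8┃··██····██·██·········   
       ┃  9┃·██·····██·█··········   
       ┃ 10┃██······█··██·····██··   
       ┗━━━┃██·····█··██·█·····█··   
           ┃·······█···█·█··█·███·   
           ┃···········█·████·████   
           ┗━━━━━━━━━━━━━━━━━━━━━━━━━
                                     
                                     
                                     
                                     


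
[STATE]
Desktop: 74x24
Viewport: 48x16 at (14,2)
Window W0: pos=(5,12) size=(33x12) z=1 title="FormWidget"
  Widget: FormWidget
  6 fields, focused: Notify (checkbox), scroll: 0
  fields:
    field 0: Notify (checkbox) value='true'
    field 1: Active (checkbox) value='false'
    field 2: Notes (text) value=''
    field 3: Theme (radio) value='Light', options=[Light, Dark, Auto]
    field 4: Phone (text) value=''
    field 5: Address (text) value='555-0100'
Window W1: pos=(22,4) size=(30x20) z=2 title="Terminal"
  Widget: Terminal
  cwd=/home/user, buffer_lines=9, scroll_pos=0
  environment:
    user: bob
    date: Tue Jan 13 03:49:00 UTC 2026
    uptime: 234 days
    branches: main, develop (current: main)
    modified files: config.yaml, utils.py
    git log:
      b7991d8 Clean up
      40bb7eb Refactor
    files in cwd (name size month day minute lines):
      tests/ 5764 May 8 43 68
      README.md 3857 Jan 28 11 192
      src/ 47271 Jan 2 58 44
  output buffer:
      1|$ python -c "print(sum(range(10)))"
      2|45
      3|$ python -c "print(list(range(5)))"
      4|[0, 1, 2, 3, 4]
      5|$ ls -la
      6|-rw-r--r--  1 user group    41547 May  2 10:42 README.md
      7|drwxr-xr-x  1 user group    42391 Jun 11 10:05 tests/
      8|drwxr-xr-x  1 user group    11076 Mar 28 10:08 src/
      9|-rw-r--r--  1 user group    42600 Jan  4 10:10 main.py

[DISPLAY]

                                                
                                                
        ┏━━━━━━━━━━━━━━━━━━━━━━━━━━━━┓          
        ┃ Terminal                   ┃          
        ┠────────────────────────────┨          
        ┃$ python -c "print(sum(range┃          
        ┃45                          ┃          
        ┃$ python -c "print(list(rang┃          
        ┃[0, 1, 2, 3, 4]             ┃          
        ┃$ ls -la                    ┃          
━━━━━━━━┃-rw-r--r--  1 user group    ┃          
get     ┃drwxr-xr-x  1 user group    ┃          
────────┃drwxr-xr-x  1 user group    ┃          
:     [x┃-rw-r--r--  1 user group    ┃          
:     [ ┃$ █                         ┃          
      [ ┃                            ┃          


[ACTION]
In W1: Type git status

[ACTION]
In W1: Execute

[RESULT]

                                                
                                                
        ┏━━━━━━━━━━━━━━━━━━━━━━━━━━━━┓          
        ┃ Terminal                   ┃          
        ┠────────────────────────────┨          
        ┃$ python -c "print(sum(range┃          
        ┃45                          ┃          
        ┃$ python -c "print(list(rang┃          
        ┃[0, 1, 2, 3, 4]             ┃          
        ┃$ ls -la                    ┃          
━━━━━━━━┃-rw-r--r--  1 user group    ┃          
get     ┃drwxr-xr-x  1 user group    ┃          
────────┃drwxr-xr-x  1 user group    ┃          
:     [x┃-rw-r--r--  1 user group    ┃          
:     [ ┃$ git status                ┃          
      [ ┃On branch main              ┃          


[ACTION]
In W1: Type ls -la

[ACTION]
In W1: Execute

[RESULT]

                                                
                                                
        ┏━━━━━━━━━━━━━━━━━━━━━━━━━━━━┓          
        ┃ Terminal                   ┃          
        ┠────────────────────────────┨          
        ┃$ ls -la                    ┃          
        ┃-rw-r--r--  1 user group    ┃          
        ┃drwxr-xr-x  1 user group    ┃          
        ┃drwxr-xr-x  1 user group    ┃          
        ┃-rw-r--r--  1 user group    ┃          
━━━━━━━━┃$ git status                ┃          
get     ┃On branch main              ┃          
────────┃Changes not staged for commi┃          
:     [x┃                            ┃          
:     [ ┃        modified:   config.y┃          
      [ ┃        modified:   utils.py┃          


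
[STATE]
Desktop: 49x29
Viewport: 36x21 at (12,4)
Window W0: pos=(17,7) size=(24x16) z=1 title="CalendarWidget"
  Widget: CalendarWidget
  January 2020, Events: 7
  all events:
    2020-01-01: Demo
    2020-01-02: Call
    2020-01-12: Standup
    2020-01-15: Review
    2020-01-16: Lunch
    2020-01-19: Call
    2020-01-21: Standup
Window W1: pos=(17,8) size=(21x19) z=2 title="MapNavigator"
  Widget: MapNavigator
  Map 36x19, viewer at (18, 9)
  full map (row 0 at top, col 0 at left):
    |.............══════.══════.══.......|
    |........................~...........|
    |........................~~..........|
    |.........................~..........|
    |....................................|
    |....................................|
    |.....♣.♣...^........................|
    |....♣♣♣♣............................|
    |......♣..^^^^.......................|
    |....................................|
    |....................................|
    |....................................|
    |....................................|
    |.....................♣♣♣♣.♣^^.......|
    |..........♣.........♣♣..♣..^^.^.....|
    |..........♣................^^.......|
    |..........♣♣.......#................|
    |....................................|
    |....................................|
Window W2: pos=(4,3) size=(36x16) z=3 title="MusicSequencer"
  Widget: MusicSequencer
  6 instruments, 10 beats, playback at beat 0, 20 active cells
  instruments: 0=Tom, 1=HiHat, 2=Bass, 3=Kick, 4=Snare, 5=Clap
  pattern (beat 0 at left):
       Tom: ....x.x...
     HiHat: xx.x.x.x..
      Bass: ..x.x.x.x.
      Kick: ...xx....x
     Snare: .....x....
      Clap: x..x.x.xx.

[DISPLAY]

equencer                   ┃        
───────────────────────────┨        
123456789                  ┃        
···█·█···                  ┃┓       
█·█·█·█··                  ┃┃       
·█·█·█·█·                  ┃┨       
··██····█                  ┃┃       
····█····                  ┃┃       
··█·█·██·                  ┃┃       
                           ┃┃       
                           ┃┃       
                           ┃┃       
                           ┃┃       
                           ┃┃       
━━━━━━━━━━━━━━━━━━━━━━━━━━━┛┃       
     ┃...................┃  ┃       
     ┃...................┃  ┃       
     ┃...................┃  ┃       
     ┃............♣♣♣♣.♣^┃━━┛       
     ┃.♣.........♣♣..♣..^┃          
     ┃.♣................^┃          


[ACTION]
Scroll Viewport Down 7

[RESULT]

█·█·█·█··                  ┃┃       
·█·█·█·█·                  ┃┨       
··██····█                  ┃┃       
····█····                  ┃┃       
··█·█·██·                  ┃┃       
                           ┃┃       
                           ┃┃       
                           ┃┃       
                           ┃┃       
                           ┃┃       
━━━━━━━━━━━━━━━━━━━━━━━━━━━┛┃       
     ┃...................┃  ┃       
     ┃...................┃  ┃       
     ┃...................┃  ┃       
     ┃............♣♣♣♣.♣^┃━━┛       
     ┃.♣.........♣♣..♣..^┃          
     ┃.♣................^┃          
     ┃.♣♣.......#........┃          
     ┗━━━━━━━━━━━━━━━━━━━┛          
                                    
                                    


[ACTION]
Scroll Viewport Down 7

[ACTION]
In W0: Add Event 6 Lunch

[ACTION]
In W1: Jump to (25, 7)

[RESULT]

█·█·█·█··                  ┃┃       
·█·█·█·█·                  ┃┨       
··██····█                  ┃┃       
····█····                  ┃┃       
··█·█·██·                  ┃┃       
                           ┃┃       
                           ┃┃       
                           ┃┃       
                           ┃┃       
                           ┃┃       
━━━━━━━━━━━━━━━━━━━━━━━━━━━┛┃       
     ┃...................┃  ┃       
     ┃...................┃  ┃       
     ┃...................┃  ┃       
     ┃...................┃━━┛       
     ┃...................┃          
     ┃.....♣♣♣♣.♣^^......┃          
     ┃....♣♣..♣..^^.^....┃          
     ┗━━━━━━━━━━━━━━━━━━━┛          
                                    
                                    


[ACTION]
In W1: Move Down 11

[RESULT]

█·█·█·█··                  ┃┃       
·█·█·█·█·                  ┃┨       
··██····█                  ┃┃       
····█····                  ┃┃       
··█·█·██·                  ┃┃       
                           ┃┃       
                           ┃┃       
                           ┃┃       
                           ┃┃       
                           ┃┃       
━━━━━━━━━━━━━━━━━━━━━━━━━━━┛┃       
     ┃                   ┃  ┃       
     ┃                   ┃  ┃       
     ┃                   ┃  ┃       
     ┃                   ┃━━┛       
     ┃                   ┃          
     ┃                   ┃          
     ┃                   ┃          
     ┗━━━━━━━━━━━━━━━━━━━┛          
                                    
                                    
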